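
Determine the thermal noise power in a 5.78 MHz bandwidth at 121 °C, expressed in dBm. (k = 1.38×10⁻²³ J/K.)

−105.0 dBm

T = 121 °C + 273.15 = 394.15 K
P_n = kTB = 1.38×10⁻²³ × 394.15 × 5.78×10⁶ = 3.14×10⁻¹⁴ W
In dBm: 10 log₁₀(3.14×10⁻¹⁴ / 10⁻³) = −105.0 dBm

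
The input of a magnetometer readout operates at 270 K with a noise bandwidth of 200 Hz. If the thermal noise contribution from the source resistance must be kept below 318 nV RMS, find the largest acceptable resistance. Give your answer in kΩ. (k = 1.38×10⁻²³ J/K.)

33.9 kΩ

Johnson–Nyquist: V_n = √(4kTRB) ⇒ R = V_n² / (4kTB)
4kTB = 4 × 1.38×10⁻²³ × 270 × 2.00×10² = 2.98×10⁻¹⁸
R = (3.18×10⁻⁷)² / 2.98×10⁻¹⁸ = 3.39×10⁴ Ω = 33.9 kΩ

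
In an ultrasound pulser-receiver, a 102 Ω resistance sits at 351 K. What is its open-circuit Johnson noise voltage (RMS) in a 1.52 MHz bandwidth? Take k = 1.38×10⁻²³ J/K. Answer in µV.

1.73 µV

V_n = √(4kTRB)
4kTRB = 4 × 1.38×10⁻²³ × 351 × 1.02×10² × 1.52×10⁶ = 3.00×10⁻¹² V²
V_n = √(3.00×10⁻¹²) = 1.73×10⁻⁶ V = 1.73 µV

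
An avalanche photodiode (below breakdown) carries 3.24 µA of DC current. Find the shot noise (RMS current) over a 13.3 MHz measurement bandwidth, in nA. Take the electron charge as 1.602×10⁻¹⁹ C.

3.72 nA

I_n = √(2qI·B)
2qI·B = 2 × 1.602×10⁻¹⁹ × 3.24×10⁻⁶ × 1.33×10⁷ = 1.38×10⁻¹⁷ A²
I_n = √(1.38×10⁻¹⁷) = 3.72×10⁻⁹ A = 3.72 nA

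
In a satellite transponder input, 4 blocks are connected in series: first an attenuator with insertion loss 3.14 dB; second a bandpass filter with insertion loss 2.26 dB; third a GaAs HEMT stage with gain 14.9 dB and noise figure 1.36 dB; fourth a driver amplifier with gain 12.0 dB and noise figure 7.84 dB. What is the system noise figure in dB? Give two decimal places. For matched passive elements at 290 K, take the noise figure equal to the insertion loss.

7.25 dB

Convert to linear (a loss of L dB is a gain of −L dB): F_i = 10^(NF_i/10), G_i = 10^(G_i,dB/10)
  Stage 1: F_1 = 10^(3.14/10) = 2.061, G_1 = 10^(−3.14/10) = 0.4853
  Stage 2: F_2 = 10^(2.26/10) = 1.683, G_2 = 10^(−2.26/10) = 0.5943
  Stage 3: F_3 = 10^(1.36/10) = 1.368, G_3 = 10^(14.9/10) = 30.90
  Stage 4: F_4 = 10^(7.84/10) = 6.081, G_4 = 10^(12.0/10) = 15.85
Friis cascade:
  F = 2.061 + (1.683 − 1)/0.4853 + (1.368 − 1)/0.2884 + (6.081 − 1)/8.913 = 5.313
NF = 10 log₁₀(5.313) = 7.25 dB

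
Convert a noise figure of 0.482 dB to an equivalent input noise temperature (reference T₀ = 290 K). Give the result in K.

34.0 K

F = 10^(0.482/10) = 1.11738
T_e = (F − 1)·T₀ = (1.11738 − 1) × 290 = 34.0 K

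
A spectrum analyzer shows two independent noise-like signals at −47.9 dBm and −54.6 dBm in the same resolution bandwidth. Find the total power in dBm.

Convert to linear, add, convert back:
P₁ = 1.62×10⁻⁸ W, P₂ = 3.47×10⁻⁹ W
P_tot = 1.97×10⁻⁸ W → 10 log₁₀(P_tot / 10⁻³) = −47.1 dBm

−47.1 dBm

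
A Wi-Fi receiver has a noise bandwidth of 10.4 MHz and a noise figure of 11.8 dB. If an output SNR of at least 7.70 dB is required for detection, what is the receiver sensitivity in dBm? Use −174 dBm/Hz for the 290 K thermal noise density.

−84.3 dBm

Sensitivity = −174 + 10 log₁₀(B) + NF + SNR_min
= −174 + 70.17 + 11.8 + 7.70
= −84.33 dBm → −84.3 dBm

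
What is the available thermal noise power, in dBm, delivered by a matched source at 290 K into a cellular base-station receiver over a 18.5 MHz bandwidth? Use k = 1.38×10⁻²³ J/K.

P_n = kTB = 1.38×10⁻²³ × 290 × 1.85×10⁷ = 7.40×10⁻¹⁴ W
In dBm: 10 log₁₀(7.40×10⁻¹⁴ / 10⁻³) = −101.3 dBm

−101.3 dBm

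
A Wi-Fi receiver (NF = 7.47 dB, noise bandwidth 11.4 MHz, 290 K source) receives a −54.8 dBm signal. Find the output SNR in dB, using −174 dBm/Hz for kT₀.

Noise floor: N = −174 + 10 log₁₀(B) + NF
10 log₁₀(1.14×10⁷) = 70.57 dB
N = −174 + 70.57 + 7.47 = −95.96 dBm
SNR = P_sig − N = −54.8 − (−95.96) = 41.16 dB → 41.2 dB

41.2 dB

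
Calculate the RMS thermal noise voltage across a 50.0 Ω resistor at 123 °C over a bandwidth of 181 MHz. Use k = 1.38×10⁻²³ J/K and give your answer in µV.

T = 123 °C + 273.15 = 396.15 K
V_n = √(4kTRB)
4kTRB = 4 × 1.38×10⁻²³ × 396.15 × 5.00×10¹ × 1.81×10⁸ = 1.98×10⁻¹⁰ V²
V_n = √(1.98×10⁻¹⁰) = 1.41×10⁻⁵ V = 14.1 µV

14.1 µV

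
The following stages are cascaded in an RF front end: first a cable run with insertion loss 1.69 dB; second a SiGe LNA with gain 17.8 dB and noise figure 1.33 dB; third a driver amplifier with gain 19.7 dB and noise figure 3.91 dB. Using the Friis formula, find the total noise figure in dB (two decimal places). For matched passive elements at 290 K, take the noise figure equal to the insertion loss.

Convert to linear (a loss of L dB is a gain of −L dB): F_i = 10^(NF_i/10), G_i = 10^(G_i,dB/10)
  Stage 1: F_1 = 10^(1.69/10) = 1.476, G_1 = 10^(−1.69/10) = 0.6776
  Stage 2: F_2 = 10^(1.33/10) = 1.358, G_2 = 10^(17.8/10) = 60.26
  Stage 3: F_3 = 10^(3.91/10) = 2.460, G_3 = 10^(19.7/10) = 93.33
Friis cascade:
  F = 1.476 + (1.358 − 1)/0.6776 + (2.460 − 1)/40.83 = 2.040
NF = 10 log₁₀(2.040) = 3.10 dB

3.10 dB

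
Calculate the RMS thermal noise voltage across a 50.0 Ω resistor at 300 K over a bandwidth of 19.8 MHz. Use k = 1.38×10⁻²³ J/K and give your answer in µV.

V_n = √(4kTRB)
4kTRB = 4 × 1.38×10⁻²³ × 300 × 5.00×10¹ × 1.98×10⁷ = 1.64×10⁻¹¹ V²
V_n = √(1.64×10⁻¹¹) = 4.05×10⁻⁶ V = 4.05 µV

4.05 µV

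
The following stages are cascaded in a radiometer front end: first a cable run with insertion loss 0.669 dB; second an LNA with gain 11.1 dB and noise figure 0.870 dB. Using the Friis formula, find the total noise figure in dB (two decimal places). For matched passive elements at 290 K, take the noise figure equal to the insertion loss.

1.54 dB

Convert to linear (a loss of L dB is a gain of −L dB): F_i = 10^(NF_i/10), G_i = 10^(G_i,dB/10)
  Stage 1: F_1 = 10^(0.669/10) = 1.167, G_1 = 10^(−0.669/10) = 0.8572
  Stage 2: F_2 = 10^(0.870/10) = 1.222, G_2 = 10^(11.1/10) = 12.88
Friis cascade:
  F = 1.167 + (1.222 − 1)/0.8572 = 1.425
NF = 10 log₁₀(1.425) = 1.54 dB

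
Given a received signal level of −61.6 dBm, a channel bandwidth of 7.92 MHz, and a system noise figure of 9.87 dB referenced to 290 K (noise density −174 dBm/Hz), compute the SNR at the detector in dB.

33.5 dB

Noise floor: N = −174 + 10 log₁₀(B) + NF
10 log₁₀(7.92×10⁶) = 68.99 dB
N = −174 + 68.99 + 9.87 = −95.14 dBm
SNR = P_sig − N = −61.6 − (−95.14) = 33.54 dB → 33.5 dB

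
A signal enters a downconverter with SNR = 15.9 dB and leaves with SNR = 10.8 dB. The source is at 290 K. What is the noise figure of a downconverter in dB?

NF (dB) = SNR_in(dB) − SNR_out(dB) when the source is at T₀
NF = 15.9 − 10.8 = 5.1 dB

5.1 dB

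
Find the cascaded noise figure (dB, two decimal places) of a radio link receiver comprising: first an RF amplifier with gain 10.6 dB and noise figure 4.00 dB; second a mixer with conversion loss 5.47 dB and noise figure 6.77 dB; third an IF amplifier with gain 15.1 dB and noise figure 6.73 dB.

Convert to linear (a loss of L dB is a gain of −L dB): F_i = 10^(NF_i/10), G_i = 10^(G_i,dB/10)
  Stage 1: F_1 = 10^(4.00/10) = 2.512, G_1 = 10^(10.6/10) = 11.48
  Stage 2: F_2 = 10^(6.77/10) = 4.753, G_2 = 10^(−5.47/10) = 0.2838
  Stage 3: F_3 = 10^(6.73/10) = 4.710, G_3 = 10^(15.1/10) = 32.36
Friis cascade:
  F = 2.512 + (4.753 − 1)/11.48 + (4.710 − 1)/3.258 = 3.977
NF = 10 log₁₀(3.977) = 6.00 dB

6.00 dB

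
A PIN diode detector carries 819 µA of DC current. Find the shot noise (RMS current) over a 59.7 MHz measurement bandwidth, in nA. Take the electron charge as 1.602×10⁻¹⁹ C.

I_n = √(2qI·B)
2qI·B = 2 × 1.602×10⁻¹⁹ × 8.19×10⁻⁴ × 5.97×10⁷ = 1.57×10⁻¹⁴ A²
I_n = √(1.57×10⁻¹⁴) = 1.25×10⁻⁷ A = 125 nA

125 nA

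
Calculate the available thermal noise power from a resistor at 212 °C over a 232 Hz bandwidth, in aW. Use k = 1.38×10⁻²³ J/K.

T = 212 °C + 273.15 = 485.15 K
P_n = kTB = 1.38×10⁻²³ × 485.15 × 2.32×10² = 1.55×10⁻¹⁸ W = 1.55 aW

1.55 aW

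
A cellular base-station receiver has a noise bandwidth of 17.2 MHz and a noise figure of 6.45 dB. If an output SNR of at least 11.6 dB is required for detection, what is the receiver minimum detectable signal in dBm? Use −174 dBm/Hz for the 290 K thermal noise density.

Sensitivity = −174 + 10 log₁₀(B) + NF + SNR_min
= −174 + 72.36 + 6.45 + 11.6
= −83.59 dBm → −83.6 dBm

−83.6 dBm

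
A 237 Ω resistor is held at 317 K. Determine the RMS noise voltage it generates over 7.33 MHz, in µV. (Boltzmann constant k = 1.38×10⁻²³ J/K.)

V_n = √(4kTRB)
4kTRB = 4 × 1.38×10⁻²³ × 317 × 2.37×10² × 7.33×10⁶ = 3.04×10⁻¹¹ V²
V_n = √(3.04×10⁻¹¹) = 5.51×10⁻⁶ V = 5.51 µV

5.51 µV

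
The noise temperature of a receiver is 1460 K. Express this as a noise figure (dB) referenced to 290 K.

F = 1 + T_e/T₀ = 1 + 1460/290 = 6.03448
NF = 10 log₁₀(6.03448) = 7.81 dB

7.81 dB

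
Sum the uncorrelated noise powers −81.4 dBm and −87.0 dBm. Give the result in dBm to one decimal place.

−80.3 dBm

Convert to linear, add, convert back:
P₁ = 7.24×10⁻¹² W, P₂ = 2.00×10⁻¹² W
P_tot = 9.24×10⁻¹² W → 10 log₁₀(P_tot / 10⁻³) = −80.3 dBm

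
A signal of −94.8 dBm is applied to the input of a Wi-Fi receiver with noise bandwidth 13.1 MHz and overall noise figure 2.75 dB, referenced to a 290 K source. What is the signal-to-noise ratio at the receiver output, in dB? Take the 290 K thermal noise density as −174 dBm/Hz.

5.3 dB

Noise floor: N = −174 + 10 log₁₀(B) + NF
10 log₁₀(1.31×10⁷) = 71.17 dB
N = −174 + 71.17 + 2.75 = −100.08 dBm
SNR = P_sig − N = −94.8 − (−100.08) = 5.28 dB → 5.3 dB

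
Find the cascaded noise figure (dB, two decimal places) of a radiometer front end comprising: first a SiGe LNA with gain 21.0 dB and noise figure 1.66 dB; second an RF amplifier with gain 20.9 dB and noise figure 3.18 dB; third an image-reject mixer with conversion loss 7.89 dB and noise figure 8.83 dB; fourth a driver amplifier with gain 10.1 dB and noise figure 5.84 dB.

1.69 dB

Convert to linear (a loss of L dB is a gain of −L dB): F_i = 10^(NF_i/10), G_i = 10^(G_i,dB/10)
  Stage 1: F_1 = 10^(1.66/10) = 1.466, G_1 = 10^(21.0/10) = 125.9
  Stage 2: F_2 = 10^(3.18/10) = 2.080, G_2 = 10^(20.9/10) = 123.0
  Stage 3: F_3 = 10^(8.83/10) = 7.638, G_3 = 10^(−7.89/10) = 0.1626
  Stage 4: F_4 = 10^(5.84/10) = 3.837, G_4 = 10^(10.1/10) = 10.23
Friis cascade:
  F = 1.466 + (2.080 − 1)/125.9 + (7.638 − 1)/1.549×10⁴ + (3.837 − 1)/2518 = 1.476
NF = 10 log₁₀(1.476) = 1.69 dB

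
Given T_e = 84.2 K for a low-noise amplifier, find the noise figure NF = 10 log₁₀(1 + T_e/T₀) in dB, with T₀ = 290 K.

1.11 dB

F = 1 + T_e/T₀ = 1 + 84.2/290 = 1.29034
NF = 10 log₁₀(1.29034) = 1.11 dB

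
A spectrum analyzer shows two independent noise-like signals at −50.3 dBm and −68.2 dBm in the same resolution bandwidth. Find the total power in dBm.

Convert to linear, add, convert back:
P₁ = 9.33×10⁻⁹ W, P₂ = 1.51×10⁻¹⁰ W
P_tot = 9.48×10⁻⁹ W → 10 log₁₀(P_tot / 10⁻³) = −50.2 dBm

−50.2 dBm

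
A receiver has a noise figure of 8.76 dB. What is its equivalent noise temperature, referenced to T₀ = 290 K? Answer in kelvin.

1890 K

F = 10^(8.76/10) = 7.51623
T_e = (F − 1)·T₀ = (7.51623 − 1) × 290 = 1890 K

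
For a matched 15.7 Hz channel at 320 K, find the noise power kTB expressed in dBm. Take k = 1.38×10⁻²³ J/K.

P_n = kTB = 1.38×10⁻²³ × 320 × 1.57×10¹ = 6.93×10⁻²⁰ W
In dBm: 10 log₁₀(6.93×10⁻²⁰ / 10⁻³) = −161.6 dBm

−161.6 dBm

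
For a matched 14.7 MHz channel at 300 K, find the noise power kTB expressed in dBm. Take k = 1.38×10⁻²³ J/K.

P_n = kTB = 1.38×10⁻²³ × 300 × 1.47×10⁷ = 6.09×10⁻¹⁴ W
In dBm: 10 log₁₀(6.09×10⁻¹⁴ / 10⁻³) = −102.2 dBm

−102.2 dBm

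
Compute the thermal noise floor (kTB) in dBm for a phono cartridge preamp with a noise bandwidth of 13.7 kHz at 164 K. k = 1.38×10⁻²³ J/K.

−135.1 dBm

P_n = kTB = 1.38×10⁻²³ × 164 × 1.37×10⁴ = 3.10×10⁻¹⁷ W
In dBm: 10 log₁₀(3.10×10⁻¹⁷ / 10⁻³) = −135.1 dBm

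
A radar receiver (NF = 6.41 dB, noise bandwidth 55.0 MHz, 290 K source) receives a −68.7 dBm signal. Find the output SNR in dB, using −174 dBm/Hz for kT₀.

Noise floor: N = −174 + 10 log₁₀(B) + NF
10 log₁₀(5.50×10⁷) = 77.4 dB
N = −174 + 77.4 + 6.41 = −90.19 dBm
SNR = P_sig − N = −68.7 − (−90.19) = 21.49 dB → 21.5 dB

21.5 dB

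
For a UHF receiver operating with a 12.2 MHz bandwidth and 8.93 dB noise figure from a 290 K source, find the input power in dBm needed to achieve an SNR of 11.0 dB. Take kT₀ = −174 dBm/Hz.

−83.2 dBm

Sensitivity = −174 + 10 log₁₀(B) + NF + SNR_min
= −174 + 70.86 + 8.93 + 11.0
= −83.21 dBm → −83.2 dBm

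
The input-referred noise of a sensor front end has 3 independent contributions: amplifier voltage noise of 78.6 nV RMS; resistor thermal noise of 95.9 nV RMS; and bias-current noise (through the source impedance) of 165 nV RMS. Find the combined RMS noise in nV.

206 nV

Uncorrelated sources add in power (mean-square): V_tot = √(ΣV_i²)
V_tot = √[(7.86×10⁻⁸)² + (9.59×10⁻⁸)² + (1.65×10⁻⁷)²] = 2.06×10⁻⁷ V = 206 nV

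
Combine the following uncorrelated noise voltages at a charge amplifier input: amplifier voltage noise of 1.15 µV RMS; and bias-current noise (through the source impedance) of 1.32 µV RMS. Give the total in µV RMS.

Uncorrelated sources add in power (mean-square): V_tot = √(ΣV_i²)
V_tot = √[(1.15×10⁻⁶)² + (1.32×10⁻⁶)²] = 1.75×10⁻⁶ V = 1.75 µV

1.75 µV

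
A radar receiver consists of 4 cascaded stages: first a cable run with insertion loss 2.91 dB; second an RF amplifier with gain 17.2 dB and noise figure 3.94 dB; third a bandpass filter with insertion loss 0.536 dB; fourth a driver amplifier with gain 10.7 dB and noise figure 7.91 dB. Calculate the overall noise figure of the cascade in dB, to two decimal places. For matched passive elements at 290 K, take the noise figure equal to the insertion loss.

Convert to linear (a loss of L dB is a gain of −L dB): F_i = 10^(NF_i/10), G_i = 10^(G_i,dB/10)
  Stage 1: F_1 = 10^(2.91/10) = 1.954, G_1 = 10^(−2.91/10) = 0.5117
  Stage 2: F_2 = 10^(3.94/10) = 2.477, G_2 = 10^(17.2/10) = 52.48
  Stage 3: F_3 = 10^(0.536/10) = 1.131, G_3 = 10^(−0.536/10) = 0.8839
  Stage 4: F_4 = 10^(7.91/10) = 6.180, G_4 = 10^(10.7/10) = 11.75
Friis cascade:
  F = 1.954 + (2.477 − 1)/0.5117 + (1.131 − 1)/26.85 + (6.180 − 1)/23.74 = 5.065
NF = 10 log₁₀(5.065) = 7.05 dB

7.05 dB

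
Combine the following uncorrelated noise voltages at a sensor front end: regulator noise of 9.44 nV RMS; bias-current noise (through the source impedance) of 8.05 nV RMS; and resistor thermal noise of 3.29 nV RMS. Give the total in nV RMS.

Uncorrelated sources add in power (mean-square): V_tot = √(ΣV_i²)
V_tot = √[(9.44×10⁻⁹)² + (8.05×10⁻⁹)² + (3.29×10⁻⁹)²] = 1.28×10⁻⁸ V = 12.8 nV

12.8 nV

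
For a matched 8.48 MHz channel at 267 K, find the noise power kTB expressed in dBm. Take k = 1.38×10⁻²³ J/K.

−105.1 dBm

P_n = kTB = 1.38×10⁻²³ × 267 × 8.48×10⁶ = 3.12×10⁻¹⁴ W
In dBm: 10 log₁₀(3.12×10⁻¹⁴ / 10⁻³) = −105.1 dBm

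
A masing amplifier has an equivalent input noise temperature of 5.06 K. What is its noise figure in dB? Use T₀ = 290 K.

0.075 dB

F = 1 + T_e/T₀ = 1 + 5.06/290 = 1.01745
NF = 10 log₁₀(1.01745) = 0.075 dB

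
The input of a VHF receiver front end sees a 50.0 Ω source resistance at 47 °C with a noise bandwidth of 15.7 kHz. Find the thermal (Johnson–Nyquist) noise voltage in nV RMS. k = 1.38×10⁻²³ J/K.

T = 47 °C + 273.15 = 320.15 K
V_n = √(4kTRB)
4kTRB = 4 × 1.38×10⁻²³ × 320.15 × 5.00×10¹ × 1.57×10⁴ = 1.39×10⁻¹⁴ V²
V_n = √(1.39×10⁻¹⁴) = 1.18×10⁻⁷ V = 118 nV

118 nV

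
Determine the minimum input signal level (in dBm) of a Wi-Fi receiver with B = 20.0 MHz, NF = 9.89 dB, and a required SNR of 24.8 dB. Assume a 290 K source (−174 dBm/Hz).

−66.3 dBm

Sensitivity = −174 + 10 log₁₀(B) + NF + SNR_min
= −174 + 73.01 + 9.89 + 24.8
= −66.30 dBm → −66.3 dBm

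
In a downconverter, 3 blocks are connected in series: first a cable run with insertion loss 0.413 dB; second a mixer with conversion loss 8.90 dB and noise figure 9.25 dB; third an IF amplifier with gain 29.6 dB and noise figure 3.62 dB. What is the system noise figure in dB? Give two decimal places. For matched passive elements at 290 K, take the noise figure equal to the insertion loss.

Convert to linear (a loss of L dB is a gain of −L dB): F_i = 10^(NF_i/10), G_i = 10^(G_i,dB/10)
  Stage 1: F_1 = 10^(0.413/10) = 1.100, G_1 = 10^(−0.413/10) = 0.9093
  Stage 2: F_2 = 10^(9.25/10) = 8.414, G_2 = 10^(−8.90/10) = 0.1288
  Stage 3: F_3 = 10^(3.62/10) = 2.301, G_3 = 10^(29.6/10) = 912.0
Friis cascade:
  F = 1.100 + (8.414 − 1)/0.9093 + (2.301 − 1)/0.1171 = 20.36
NF = 10 log₁₀(20.36) = 13.09 dB

13.09 dB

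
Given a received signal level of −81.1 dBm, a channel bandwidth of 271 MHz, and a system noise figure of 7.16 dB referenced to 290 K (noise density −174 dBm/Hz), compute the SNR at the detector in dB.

Noise floor: N = −174 + 10 log₁₀(B) + NF
10 log₁₀(2.71×10⁸) = 84.33 dB
N = −174 + 84.33 + 7.16 = −82.51 dBm
SNR = P_sig − N = −81.1 − (−82.51) = 1.41 dB → 1.4 dB

1.4 dB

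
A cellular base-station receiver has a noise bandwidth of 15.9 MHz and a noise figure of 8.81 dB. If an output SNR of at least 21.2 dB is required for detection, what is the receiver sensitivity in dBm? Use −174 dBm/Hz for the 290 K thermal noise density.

−72.0 dBm

Sensitivity = −174 + 10 log₁₀(B) + NF + SNR_min
= −174 + 72.01 + 8.81 + 21.2
= −71.98 dBm → −72.0 dBm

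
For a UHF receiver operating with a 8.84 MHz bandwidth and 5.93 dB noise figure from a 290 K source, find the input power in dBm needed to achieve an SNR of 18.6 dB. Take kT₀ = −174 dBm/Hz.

−80.0 dBm

Sensitivity = −174 + 10 log₁₀(B) + NF + SNR_min
= −174 + 69.46 + 5.93 + 18.6
= −80.01 dBm → −80.0 dBm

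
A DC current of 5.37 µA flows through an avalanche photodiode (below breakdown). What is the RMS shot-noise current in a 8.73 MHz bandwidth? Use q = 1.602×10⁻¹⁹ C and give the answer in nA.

I_n = √(2qI·B)
2qI·B = 2 × 1.602×10⁻¹⁹ × 5.37×10⁻⁶ × 8.73×10⁶ = 1.50×10⁻¹⁷ A²
I_n = √(1.50×10⁻¹⁷) = 3.88×10⁻⁹ A = 3.88 nA

3.88 nA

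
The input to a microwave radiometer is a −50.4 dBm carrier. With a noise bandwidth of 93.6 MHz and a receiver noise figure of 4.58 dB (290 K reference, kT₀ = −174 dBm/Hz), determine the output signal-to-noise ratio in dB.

39.3 dB

Noise floor: N = −174 + 10 log₁₀(B) + NF
10 log₁₀(9.36×10⁷) = 79.71 dB
N = −174 + 79.71 + 4.58 = −89.71 dBm
SNR = P_sig − N = −50.4 − (−89.71) = 39.31 dB → 39.3 dB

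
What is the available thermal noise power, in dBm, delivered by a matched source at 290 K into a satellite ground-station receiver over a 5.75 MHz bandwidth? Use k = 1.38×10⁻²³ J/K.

−106.4 dBm

P_n = kTB = 1.38×10⁻²³ × 290 × 5.75×10⁶ = 2.30×10⁻¹⁴ W
In dBm: 10 log₁₀(2.30×10⁻¹⁴ / 10⁻³) = −106.4 dBm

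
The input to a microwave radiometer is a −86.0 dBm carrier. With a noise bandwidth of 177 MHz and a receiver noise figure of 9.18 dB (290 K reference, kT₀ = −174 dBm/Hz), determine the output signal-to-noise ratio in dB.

Noise floor: N = −174 + 10 log₁₀(B) + NF
10 log₁₀(1.77×10⁸) = 82.48 dB
N = −174 + 82.48 + 9.18 = −82.34 dBm
SNR = P_sig − N = −86.0 − (−82.34) = −3.66 dB → −3.7 dB

−3.7 dB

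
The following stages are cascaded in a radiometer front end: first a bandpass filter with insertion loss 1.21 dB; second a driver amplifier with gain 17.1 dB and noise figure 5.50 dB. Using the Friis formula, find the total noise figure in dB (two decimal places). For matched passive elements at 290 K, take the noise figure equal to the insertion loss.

6.71 dB

Convert to linear (a loss of L dB is a gain of −L dB): F_i = 10^(NF_i/10), G_i = 10^(G_i,dB/10)
  Stage 1: F_1 = 10^(1.21/10) = 1.321, G_1 = 10^(−1.21/10) = 0.7568
  Stage 2: F_2 = 10^(5.50/10) = 3.548, G_2 = 10^(17.1/10) = 51.29
Friis cascade:
  F = 1.321 + (3.548 − 1)/0.7568 = 4.688
NF = 10 log₁₀(4.688) = 6.71 dB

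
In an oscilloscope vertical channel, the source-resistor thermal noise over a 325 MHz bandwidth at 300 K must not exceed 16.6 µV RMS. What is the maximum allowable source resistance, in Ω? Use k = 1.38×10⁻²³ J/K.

Johnson–Nyquist: V_n = √(4kTRB) ⇒ R = V_n² / (4kTB)
4kTB = 4 × 1.38×10⁻²³ × 300 × 3.25×10⁸ = 5.38×10⁻¹²
R = (1.66×10⁻⁵)² / 5.38×10⁻¹² = 5.12×10¹ Ω = 51.2 Ω

51.2 Ω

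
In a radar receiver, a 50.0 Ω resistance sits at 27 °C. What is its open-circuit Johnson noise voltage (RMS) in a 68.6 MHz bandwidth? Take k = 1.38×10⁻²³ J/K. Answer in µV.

7.54 µV

T = 27 °C + 273.15 = 300.15 K
V_n = √(4kTRB)
4kTRB = 4 × 1.38×10⁻²³ × 300.15 × 5.00×10¹ × 6.86×10⁷ = 5.68×10⁻¹¹ V²
V_n = √(5.68×10⁻¹¹) = 7.54×10⁻⁶ V = 7.54 µV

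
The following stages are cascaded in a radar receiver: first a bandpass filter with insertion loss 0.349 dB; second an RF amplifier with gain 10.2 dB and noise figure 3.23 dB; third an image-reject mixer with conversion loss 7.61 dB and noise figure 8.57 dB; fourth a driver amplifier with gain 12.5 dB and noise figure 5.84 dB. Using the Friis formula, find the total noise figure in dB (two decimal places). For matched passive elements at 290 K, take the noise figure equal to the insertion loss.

6.64 dB

Convert to linear (a loss of L dB is a gain of −L dB): F_i = 10^(NF_i/10), G_i = 10^(G_i,dB/10)
  Stage 1: F_1 = 10^(0.349/10) = 1.084, G_1 = 10^(−0.349/10) = 0.9228
  Stage 2: F_2 = 10^(3.23/10) = 2.104, G_2 = 10^(10.2/10) = 10.47
  Stage 3: F_3 = 10^(8.57/10) = 7.194, G_3 = 10^(−7.61/10) = 0.1734
  Stage 4: F_4 = 10^(5.84/10) = 3.837, G_4 = 10^(12.5/10) = 17.78
Friis cascade:
  F = 1.084 + (2.104 − 1)/0.9228 + (7.194 − 1)/9.663 + (3.837 − 1)/1.675 = 4.614
NF = 10 log₁₀(4.614) = 6.64 dB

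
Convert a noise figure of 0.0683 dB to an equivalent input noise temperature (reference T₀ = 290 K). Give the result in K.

F = 10^(0.0683/10) = 1.01585
T_e = (F − 1)·T₀ = (1.01585 − 1) × 290 = 4.60 K

4.60 K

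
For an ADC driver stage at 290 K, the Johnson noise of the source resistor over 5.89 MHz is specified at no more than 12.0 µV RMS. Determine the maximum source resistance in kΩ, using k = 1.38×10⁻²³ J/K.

Johnson–Nyquist: V_n = √(4kTRB) ⇒ R = V_n² / (4kTB)
4kTB = 4 × 1.38×10⁻²³ × 290 × 5.89×10⁶ = 9.43×10⁻¹⁴
R = (1.20×10⁻⁵)² / 9.43×10⁻¹⁴ = 1.53×10³ Ω = 1.53 kΩ

1.53 kΩ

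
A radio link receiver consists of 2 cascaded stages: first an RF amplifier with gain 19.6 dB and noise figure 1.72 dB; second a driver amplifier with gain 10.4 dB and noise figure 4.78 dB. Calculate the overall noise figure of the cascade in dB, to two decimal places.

1.78 dB

Convert to linear (a loss of L dB is a gain of −L dB): F_i = 10^(NF_i/10), G_i = 10^(G_i,dB/10)
  Stage 1: F_1 = 10^(1.72/10) = 1.486, G_1 = 10^(19.6/10) = 91.20
  Stage 2: F_2 = 10^(4.78/10) = 3.006, G_2 = 10^(10.4/10) = 10.96
Friis cascade:
  F = 1.486 + (3.006 − 1)/91.20 = 1.508
NF = 10 log₁₀(1.508) = 1.78 dB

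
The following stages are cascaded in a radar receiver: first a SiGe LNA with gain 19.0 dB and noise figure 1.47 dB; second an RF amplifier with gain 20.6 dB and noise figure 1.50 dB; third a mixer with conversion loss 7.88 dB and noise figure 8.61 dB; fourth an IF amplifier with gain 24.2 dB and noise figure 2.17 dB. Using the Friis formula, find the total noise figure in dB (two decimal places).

1.49 dB

Convert to linear (a loss of L dB is a gain of −L dB): F_i = 10^(NF_i/10), G_i = 10^(G_i,dB/10)
  Stage 1: F_1 = 10^(1.47/10) = 1.403, G_1 = 10^(19.0/10) = 79.43
  Stage 2: F_2 = 10^(1.50/10) = 1.413, G_2 = 10^(20.6/10) = 114.8
  Stage 3: F_3 = 10^(8.61/10) = 7.261, G_3 = 10^(−7.88/10) = 0.1629
  Stage 4: F_4 = 10^(2.17/10) = 1.648, G_4 = 10^(24.2/10) = 263.0
Friis cascade:
  F = 1.403 + (1.413 − 1)/79.43 + (7.261 − 1)/9120 + (1.648 − 1)/1486 = 1.409
NF = 10 log₁₀(1.409) = 1.49 dB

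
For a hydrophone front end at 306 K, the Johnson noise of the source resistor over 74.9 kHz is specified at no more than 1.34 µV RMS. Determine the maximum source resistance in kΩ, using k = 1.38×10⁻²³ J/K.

Johnson–Nyquist: V_n = √(4kTRB) ⇒ R = V_n² / (4kTB)
4kTB = 4 × 1.38×10⁻²³ × 306 × 7.49×10⁴ = 1.27×10⁻¹⁵
R = (1.34×10⁻⁶)² / 1.27×10⁻¹⁵ = 1.42×10³ Ω = 1.42 kΩ

1.42 kΩ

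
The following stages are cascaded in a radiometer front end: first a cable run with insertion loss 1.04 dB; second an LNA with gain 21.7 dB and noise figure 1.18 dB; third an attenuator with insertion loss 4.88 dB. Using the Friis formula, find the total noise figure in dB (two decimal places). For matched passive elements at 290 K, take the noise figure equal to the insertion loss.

Convert to linear (a loss of L dB is a gain of −L dB): F_i = 10^(NF_i/10), G_i = 10^(G_i,dB/10)
  Stage 1: F_1 = 10^(1.04/10) = 1.271, G_1 = 10^(−1.04/10) = 0.7870
  Stage 2: F_2 = 10^(1.18/10) = 1.312, G_2 = 10^(21.7/10) = 147.9
  Stage 3: F_3 = 10^(4.88/10) = 3.076, G_3 = 10^(−4.88/10) = 0.3251
Friis cascade:
  F = 1.271 + (1.312 − 1)/0.7870 + (3.076 − 1)/116.4 = 1.685
NF = 10 log₁₀(1.685) = 2.27 dB

2.27 dB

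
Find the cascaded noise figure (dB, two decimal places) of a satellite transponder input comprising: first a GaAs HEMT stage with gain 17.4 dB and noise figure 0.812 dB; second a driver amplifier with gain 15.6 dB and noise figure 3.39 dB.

Convert to linear (a loss of L dB is a gain of −L dB): F_i = 10^(NF_i/10), G_i = 10^(G_i,dB/10)
  Stage 1: F_1 = 10^(0.812/10) = 1.206, G_1 = 10^(17.4/10) = 54.95
  Stage 2: F_2 = 10^(3.39/10) = 2.183, G_2 = 10^(15.6/10) = 36.31
Friis cascade:
  F = 1.206 + (2.183 − 1)/54.95 = 1.227
NF = 10 log₁₀(1.227) = 0.89 dB

0.89 dB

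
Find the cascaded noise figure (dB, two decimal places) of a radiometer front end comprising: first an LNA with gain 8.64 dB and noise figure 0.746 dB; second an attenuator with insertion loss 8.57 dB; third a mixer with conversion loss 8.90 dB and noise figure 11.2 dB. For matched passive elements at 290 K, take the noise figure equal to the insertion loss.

11.47 dB

Convert to linear (a loss of L dB is a gain of −L dB): F_i = 10^(NF_i/10), G_i = 10^(G_i,dB/10)
  Stage 1: F_1 = 10^(0.746/10) = 1.187, G_1 = 10^(8.64/10) = 7.311
  Stage 2: F_2 = 10^(8.57/10) = 7.194, G_2 = 10^(−8.57/10) = 0.1390
  Stage 3: F_3 = 10^(11.2/10) = 13.18, G_3 = 10^(−8.90/10) = 0.1288
Friis cascade:
  F = 1.187 + (7.194 − 1)/7.311 + (13.18 − 1)/1.016 = 14.02
NF = 10 log₁₀(14.02) = 11.47 dB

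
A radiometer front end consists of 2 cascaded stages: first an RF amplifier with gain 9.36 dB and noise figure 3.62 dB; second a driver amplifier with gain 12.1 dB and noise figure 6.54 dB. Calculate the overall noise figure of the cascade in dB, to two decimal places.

Convert to linear (a loss of L dB is a gain of −L dB): F_i = 10^(NF_i/10), G_i = 10^(G_i,dB/10)
  Stage 1: F_1 = 10^(3.62/10) = 2.301, G_1 = 10^(9.36/10) = 8.630
  Stage 2: F_2 = 10^(6.54/10) = 4.508, G_2 = 10^(12.1/10) = 16.22
Friis cascade:
  F = 2.301 + (4.508 − 1)/8.630 = 2.708
NF = 10 log₁₀(2.708) = 4.33 dB

4.33 dB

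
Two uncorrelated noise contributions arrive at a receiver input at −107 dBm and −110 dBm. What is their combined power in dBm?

Convert to linear, add, convert back:
P₁ = 2.00×10⁻¹⁴ W, P₂ = 1.00×10⁻¹⁴ W
P_tot = 3.00×10⁻¹⁴ W → 10 log₁₀(P_tot / 10⁻³) = −105.2 dBm

−105.2 dBm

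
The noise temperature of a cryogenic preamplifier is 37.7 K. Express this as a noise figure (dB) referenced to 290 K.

F = 1 + T_e/T₀ = 1 + 37.7/290 = 1.13
NF = 10 log₁₀(1.13) = 0.531 dB

0.531 dB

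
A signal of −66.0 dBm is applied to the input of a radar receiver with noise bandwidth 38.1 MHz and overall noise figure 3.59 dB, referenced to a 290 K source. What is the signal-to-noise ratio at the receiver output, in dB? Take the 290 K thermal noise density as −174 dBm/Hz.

Noise floor: N = −174 + 10 log₁₀(B) + NF
10 log₁₀(3.81×10⁷) = 75.81 dB
N = −174 + 75.81 + 3.59 = −94.60 dBm
SNR = P_sig − N = −66.0 − (−94.60) = 28.60 dB → 28.6 dB

28.6 dB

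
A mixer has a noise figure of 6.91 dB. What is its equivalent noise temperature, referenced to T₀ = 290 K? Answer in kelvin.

F = 10^(6.91/10) = 4.90908
T_e = (F − 1)·T₀ = (4.90908 − 1) × 290 = 1134 K

1134 K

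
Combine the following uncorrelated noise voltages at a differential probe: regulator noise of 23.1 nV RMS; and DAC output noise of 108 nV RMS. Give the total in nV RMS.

110 nV

Uncorrelated sources add in power (mean-square): V_tot = √(ΣV_i²)
V_tot = √[(2.31×10⁻⁸)² + (1.08×10⁻⁷)²] = 1.10×10⁻⁷ V = 110 nV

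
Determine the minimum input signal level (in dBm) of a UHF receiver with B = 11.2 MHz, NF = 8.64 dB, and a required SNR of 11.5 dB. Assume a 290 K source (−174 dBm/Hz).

−83.4 dBm

Sensitivity = −174 + 10 log₁₀(B) + NF + SNR_min
= −174 + 70.49 + 8.64 + 11.5
= −83.37 dBm → −83.4 dBm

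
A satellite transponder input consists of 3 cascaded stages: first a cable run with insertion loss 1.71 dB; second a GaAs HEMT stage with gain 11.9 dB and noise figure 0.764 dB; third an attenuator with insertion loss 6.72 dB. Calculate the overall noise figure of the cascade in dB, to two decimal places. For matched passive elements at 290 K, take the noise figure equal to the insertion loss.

Convert to linear (a loss of L dB is a gain of −L dB): F_i = 10^(NF_i/10), G_i = 10^(G_i,dB/10)
  Stage 1: F_1 = 10^(1.71/10) = 1.483, G_1 = 10^(−1.71/10) = 0.6745
  Stage 2: F_2 = 10^(0.764/10) = 1.192, G_2 = 10^(11.9/10) = 15.49
  Stage 3: F_3 = 10^(6.72/10) = 4.699, G_3 = 10^(−6.72/10) = 0.2128
Friis cascade:
  F = 1.483 + (1.192 − 1)/0.6745 + (4.699 − 1)/10.45 = 2.122
NF = 10 log₁₀(2.122) = 3.27 dB

3.27 dB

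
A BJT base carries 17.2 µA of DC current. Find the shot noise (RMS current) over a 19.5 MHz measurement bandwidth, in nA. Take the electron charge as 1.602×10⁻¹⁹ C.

10.4 nA

I_n = √(2qI·B)
2qI·B = 2 × 1.602×10⁻¹⁹ × 1.72×10⁻⁵ × 1.95×10⁷ = 1.07×10⁻¹⁶ A²
I_n = √(1.07×10⁻¹⁶) = 1.04×10⁻⁸ A = 10.4 nA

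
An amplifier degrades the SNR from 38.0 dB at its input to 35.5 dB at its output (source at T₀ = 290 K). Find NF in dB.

2.5 dB

NF (dB) = SNR_in(dB) − SNR_out(dB) when the source is at T₀
NF = 38.0 − 35.5 = 2.5 dB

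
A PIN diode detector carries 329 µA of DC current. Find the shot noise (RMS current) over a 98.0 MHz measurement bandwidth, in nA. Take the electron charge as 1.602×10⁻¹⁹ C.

I_n = √(2qI·B)
2qI·B = 2 × 1.602×10⁻¹⁹ × 3.29×10⁻⁴ × 9.80×10⁷ = 1.03×10⁻¹⁴ A²
I_n = √(1.03×10⁻¹⁴) = 1.02×10⁻⁷ A = 102 nA

102 nA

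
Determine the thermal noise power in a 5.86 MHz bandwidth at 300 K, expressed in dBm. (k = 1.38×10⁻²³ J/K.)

−106.2 dBm

P_n = kTB = 1.38×10⁻²³ × 300 × 5.86×10⁶ = 2.43×10⁻¹⁴ W
In dBm: 10 log₁₀(2.43×10⁻¹⁴ / 10⁻³) = −106.2 dBm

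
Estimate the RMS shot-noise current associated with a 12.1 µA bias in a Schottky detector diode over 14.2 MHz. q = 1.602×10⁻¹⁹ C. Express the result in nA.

I_n = √(2qI·B)
2qI·B = 2 × 1.602×10⁻¹⁹ × 1.21×10⁻⁵ × 1.42×10⁷ = 5.51×10⁻¹⁷ A²
I_n = √(5.51×10⁻¹⁷) = 7.42×10⁻⁹ A = 7.42 nA

7.42 nA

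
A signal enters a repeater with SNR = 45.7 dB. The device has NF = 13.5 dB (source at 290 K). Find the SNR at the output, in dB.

32.2 dB

By definition F = SNR_in/SNR_out, so in dB: SNR_out = SNR_in − NF
SNR_out = 45.7 − 13.5 = 32.2 dB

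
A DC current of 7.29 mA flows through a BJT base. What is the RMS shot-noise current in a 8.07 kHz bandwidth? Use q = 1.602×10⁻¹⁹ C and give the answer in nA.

I_n = √(2qI·B)
2qI·B = 2 × 1.602×10⁻¹⁹ × 7.29×10⁻³ × 8.07×10³ = 1.88×10⁻¹⁷ A²
I_n = √(1.88×10⁻¹⁷) = 4.34×10⁻⁹ A = 4.34 nA

4.34 nA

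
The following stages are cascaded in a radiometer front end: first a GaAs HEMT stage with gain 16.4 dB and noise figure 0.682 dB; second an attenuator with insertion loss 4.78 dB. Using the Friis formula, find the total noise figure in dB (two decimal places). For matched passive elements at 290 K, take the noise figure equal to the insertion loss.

0.85 dB

Convert to linear (a loss of L dB is a gain of −L dB): F_i = 10^(NF_i/10), G_i = 10^(G_i,dB/10)
  Stage 1: F_1 = 10^(0.682/10) = 1.170, G_1 = 10^(16.4/10) = 43.65
  Stage 2: F_2 = 10^(4.78/10) = 3.006, G_2 = 10^(−4.78/10) = 0.3327
Friis cascade:
  F = 1.170 + (3.006 − 1)/43.65 = 1.216
NF = 10 log₁₀(1.216) = 0.85 dB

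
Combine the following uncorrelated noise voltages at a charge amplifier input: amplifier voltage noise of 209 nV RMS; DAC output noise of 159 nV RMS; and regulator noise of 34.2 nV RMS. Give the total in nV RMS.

Uncorrelated sources add in power (mean-square): V_tot = √(ΣV_i²)
V_tot = √[(2.09×10⁻⁷)² + (1.59×10⁻⁷)² + (3.42×10⁻⁸)²] = 2.65×10⁻⁷ V = 265 nV

265 nV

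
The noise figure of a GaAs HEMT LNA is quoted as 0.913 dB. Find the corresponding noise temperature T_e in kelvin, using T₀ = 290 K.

F = 10^(0.913/10) = 1.23396
T_e = (F − 1)·T₀ = (1.23396 − 1) × 290 = 67.8 K

67.8 K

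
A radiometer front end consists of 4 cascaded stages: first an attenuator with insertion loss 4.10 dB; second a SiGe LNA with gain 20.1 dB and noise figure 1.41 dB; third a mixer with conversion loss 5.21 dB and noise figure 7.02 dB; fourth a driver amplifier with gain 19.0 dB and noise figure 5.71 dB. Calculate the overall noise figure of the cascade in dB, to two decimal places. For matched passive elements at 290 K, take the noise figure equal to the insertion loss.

Convert to linear (a loss of L dB is a gain of −L dB): F_i = 10^(NF_i/10), G_i = 10^(G_i,dB/10)
  Stage 1: F_1 = 10^(4.10/10) = 2.570, G_1 = 10^(−4.10/10) = 0.3890
  Stage 2: F_2 = 10^(1.41/10) = 1.384, G_2 = 10^(20.1/10) = 102.3
  Stage 3: F_3 = 10^(7.02/10) = 5.035, G_3 = 10^(−5.21/10) = 0.3013
  Stage 4: F_4 = 10^(5.71/10) = 3.724, G_4 = 10^(19.0/10) = 79.43
Friis cascade:
  F = 2.570 + (1.384 − 1)/0.3890 + (5.035 − 1)/39.81 + (3.724 − 1)/11.99 = 3.885
NF = 10 log₁₀(3.885) = 5.89 dB

5.89 dB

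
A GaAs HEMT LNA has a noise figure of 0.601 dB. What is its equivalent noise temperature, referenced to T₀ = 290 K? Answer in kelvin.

F = 10^(0.601/10) = 1.14842
T_e = (F − 1)·T₀ = (1.14842 − 1) × 290 = 43.0 K

43.0 K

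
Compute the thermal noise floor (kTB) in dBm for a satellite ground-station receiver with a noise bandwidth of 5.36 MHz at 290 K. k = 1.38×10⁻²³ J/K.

P_n = kTB = 1.38×10⁻²³ × 290 × 5.36×10⁶ = 2.15×10⁻¹⁴ W
In dBm: 10 log₁₀(2.15×10⁻¹⁴ / 10⁻³) = −106.7 dBm

−106.7 dBm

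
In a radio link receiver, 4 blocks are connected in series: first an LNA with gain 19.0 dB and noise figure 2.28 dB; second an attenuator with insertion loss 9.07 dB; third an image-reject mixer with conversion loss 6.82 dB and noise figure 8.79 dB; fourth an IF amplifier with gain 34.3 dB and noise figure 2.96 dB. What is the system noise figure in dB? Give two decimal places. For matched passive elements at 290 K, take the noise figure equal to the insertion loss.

4.66 dB

Convert to linear (a loss of L dB is a gain of −L dB): F_i = 10^(NF_i/10), G_i = 10^(G_i,dB/10)
  Stage 1: F_1 = 10^(2.28/10) = 1.690, G_1 = 10^(19.0/10) = 79.43
  Stage 2: F_2 = 10^(9.07/10) = 8.072, G_2 = 10^(−9.07/10) = 0.1239
  Stage 3: F_3 = 10^(8.79/10) = 7.568, G_3 = 10^(−6.82/10) = 0.2080
  Stage 4: F_4 = 10^(2.96/10) = 1.977, G_4 = 10^(34.3/10) = 2692
Friis cascade:
  F = 1.690 + (8.072 − 1)/79.43 + (7.568 − 1)/9.840 + (1.977 − 1)/2.046 = 2.924
NF = 10 log₁₀(2.924) = 4.66 dB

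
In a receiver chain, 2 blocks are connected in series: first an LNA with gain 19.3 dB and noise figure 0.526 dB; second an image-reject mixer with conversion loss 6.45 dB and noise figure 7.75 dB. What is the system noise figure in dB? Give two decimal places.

Convert to linear (a loss of L dB is a gain of −L dB): F_i = 10^(NF_i/10), G_i = 10^(G_i,dB/10)
  Stage 1: F_1 = 10^(0.526/10) = 1.129, G_1 = 10^(19.3/10) = 85.11
  Stage 2: F_2 = 10^(7.75/10) = 5.957, G_2 = 10^(−6.45/10) = 0.2265
Friis cascade:
  F = 1.129 + (5.957 − 1)/85.11 = 1.187
NF = 10 log₁₀(1.187) = 0.74 dB

0.74 dB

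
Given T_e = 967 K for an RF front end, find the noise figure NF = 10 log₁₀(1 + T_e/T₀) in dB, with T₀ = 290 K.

6.37 dB

F = 1 + T_e/T₀ = 1 + 967/290 = 4.33448
NF = 10 log₁₀(4.33448) = 6.37 dB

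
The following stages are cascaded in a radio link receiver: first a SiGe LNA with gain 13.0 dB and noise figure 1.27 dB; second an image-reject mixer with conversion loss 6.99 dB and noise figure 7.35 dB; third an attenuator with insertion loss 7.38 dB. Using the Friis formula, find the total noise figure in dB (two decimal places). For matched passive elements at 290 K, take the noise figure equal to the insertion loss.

Convert to linear (a loss of L dB is a gain of −L dB): F_i = 10^(NF_i/10), G_i = 10^(G_i,dB/10)
  Stage 1: F_1 = 10^(1.27/10) = 1.340, G_1 = 10^(13.0/10) = 19.95
  Stage 2: F_2 = 10^(7.35/10) = 5.433, G_2 = 10^(−6.99/10) = 0.2000
  Stage 3: F_3 = 10^(7.38/10) = 5.470, G_3 = 10^(−7.38/10) = 0.1828
Friis cascade:
  F = 1.340 + (5.433 − 1)/19.95 + (5.470 − 1)/3.990 = 2.682
NF = 10 log₁₀(2.682) = 4.28 dB

4.28 dB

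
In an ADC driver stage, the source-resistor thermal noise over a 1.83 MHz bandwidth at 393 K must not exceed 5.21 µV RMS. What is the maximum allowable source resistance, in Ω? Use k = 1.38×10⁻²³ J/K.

Johnson–Nyquist: V_n = √(4kTRB) ⇒ R = V_n² / (4kTB)
4kTB = 4 × 1.38×10⁻²³ × 393 × 1.83×10⁶ = 3.97×10⁻¹⁴
R = (5.21×10⁻⁶)² / 3.97×10⁻¹⁴ = 6.84×10² Ω = 684 Ω

684 Ω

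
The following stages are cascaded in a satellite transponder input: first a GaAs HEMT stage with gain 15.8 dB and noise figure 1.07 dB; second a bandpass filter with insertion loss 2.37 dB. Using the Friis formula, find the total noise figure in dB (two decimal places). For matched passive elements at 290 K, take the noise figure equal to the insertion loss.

Convert to linear (a loss of L dB is a gain of −L dB): F_i = 10^(NF_i/10), G_i = 10^(G_i,dB/10)
  Stage 1: F_1 = 10^(1.07/10) = 1.279, G_1 = 10^(15.8/10) = 38.02
  Stage 2: F_2 = 10^(2.37/10) = 1.726, G_2 = 10^(−2.37/10) = 0.5794
Friis cascade:
  F = 1.279 + (1.726 − 1)/38.02 = 1.298
NF = 10 log₁₀(1.298) = 1.13 dB

1.13 dB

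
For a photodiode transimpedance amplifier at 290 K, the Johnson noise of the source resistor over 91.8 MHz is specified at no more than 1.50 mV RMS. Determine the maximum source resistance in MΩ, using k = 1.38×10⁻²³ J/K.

Johnson–Nyquist: V_n = √(4kTRB) ⇒ R = V_n² / (4kTB)
4kTB = 4 × 1.38×10⁻²³ × 290 × 9.18×10⁷ = 1.47×10⁻¹²
R = (1.50×10⁻³)² / 1.47×10⁻¹² = 1.53×10⁶ Ω = 1.53 MΩ

1.53 MΩ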